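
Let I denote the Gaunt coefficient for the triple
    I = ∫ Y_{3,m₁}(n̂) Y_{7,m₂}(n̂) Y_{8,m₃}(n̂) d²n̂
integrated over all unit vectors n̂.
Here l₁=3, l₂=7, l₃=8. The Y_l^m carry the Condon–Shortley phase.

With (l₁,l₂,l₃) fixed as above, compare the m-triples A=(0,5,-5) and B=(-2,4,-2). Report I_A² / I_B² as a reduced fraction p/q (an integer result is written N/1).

37479/79475

Same 3,7,8: normalisation and zero-m 3j drop out of the ratio.
A: Δ: 2! 4! 12! / 19! → 1/5290740; sum: t=0:+1/5748019200 t=1:−1/159667200 t=2:+1/87091200 = 31/5748019200; 3j²(3 7 8; 0 5 -5) = Δ·Π!·Σ² = 961/135660  (sign -1)
B: Δ: 2! 4! 12! / 19! → 1/5290740; sum: t=1:−1/174182400 t=2:+1/26127360 = 17/522547200; 3j²(3 7 8; -2 4 -2) = Δ·Π!·Σ² = 935/62244  (sign +1)
I_A²/I_B² = (961/135660)/(935/62244) = 37479/79475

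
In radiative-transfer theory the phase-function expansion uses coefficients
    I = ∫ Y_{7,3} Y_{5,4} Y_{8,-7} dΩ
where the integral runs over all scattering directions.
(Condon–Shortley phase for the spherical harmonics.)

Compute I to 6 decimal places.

Rules hold: Σm=0, L=20 even, 2≤8≤12.
N = 15·11·17 = 2805
Δ = 4!·10!·6!/21! = 1/814773960
Racah Σ t=0..4: t=0:+1/87091200 t=1:−1/4976640 t=2:+1/2073600 t=3:−1/4976640 t=4:+1/87091200 = 1/9676800
⇒ 3j(7 5 8; 0 0 0)² = 360/46189, sgn +1
Racah Σ t=3..4: t=3:−1/1567641600 t=4:+1/10450944000 = -17/31352832000
⇒ 3j(7 5 8; 3 4 -7)² = 17/1140, sgn +1
4πI² = N·(3j₀)²·(3jₘ)² = 1530/4693
I = +1·√(0.326017/4π) = 0.16107031

0.161070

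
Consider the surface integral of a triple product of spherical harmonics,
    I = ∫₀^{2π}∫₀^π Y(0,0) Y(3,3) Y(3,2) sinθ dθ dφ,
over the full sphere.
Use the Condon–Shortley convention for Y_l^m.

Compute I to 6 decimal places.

0.000000

0 + 3 + 2 = 5 ≠ 0: azimuthal integral kills it; I = 0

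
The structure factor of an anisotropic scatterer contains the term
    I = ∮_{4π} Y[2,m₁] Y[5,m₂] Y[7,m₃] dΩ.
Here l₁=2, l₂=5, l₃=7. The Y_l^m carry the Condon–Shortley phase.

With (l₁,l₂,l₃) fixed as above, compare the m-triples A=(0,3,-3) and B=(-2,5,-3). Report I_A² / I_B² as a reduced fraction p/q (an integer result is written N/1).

270/1

l's match ⇒ only the (l;m) 3-j factors differ between A and B.
A: triangle coeff Δ(2,5,7) = 1/15015; Σ_t [0,0]: t=0:+1/322560 = 1/322560; (3j)²=18/1001 [(2 5 7; 0 3 -3)], sign=+1
B: triangle coeff Δ(2,5,7) = 1/15015; Σ_t [0,0]: t=0:+1/87091200 = 1/87091200; (3j)²=1/15015 [(2 5 7; -2 5 -3)], sign=+1
I_A²/I_B² = (18/1001)/(1/15015) = 270/1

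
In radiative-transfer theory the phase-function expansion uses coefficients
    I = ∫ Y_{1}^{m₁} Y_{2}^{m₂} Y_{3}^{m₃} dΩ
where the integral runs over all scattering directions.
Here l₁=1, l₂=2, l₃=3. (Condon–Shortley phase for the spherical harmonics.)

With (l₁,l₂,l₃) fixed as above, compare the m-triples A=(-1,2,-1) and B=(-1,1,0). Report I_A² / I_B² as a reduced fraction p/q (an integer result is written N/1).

1/3

Shared (l₁,l₂,l₃)=(1,2,3): N and (l;000)² cancel in I_A²/I_B².
A: Δ = 0!·2!·4!/7! = 1/105; Racah Σ t=0..0: t=0:+1/48 = 1/48; ⇒ 3j(1 2 3; -1 2 -1)² = 1/105, sgn +1
B: Δ = 0!·2!·4!/7! = 1/105; Racah Σ t=0..0: t=0:+1/12 = 1/12; ⇒ 3j(1 2 3; -1 1 0)² = 1/35, sgn -1
I_A²/I_B² = (1/105)/(1/35) = 1/3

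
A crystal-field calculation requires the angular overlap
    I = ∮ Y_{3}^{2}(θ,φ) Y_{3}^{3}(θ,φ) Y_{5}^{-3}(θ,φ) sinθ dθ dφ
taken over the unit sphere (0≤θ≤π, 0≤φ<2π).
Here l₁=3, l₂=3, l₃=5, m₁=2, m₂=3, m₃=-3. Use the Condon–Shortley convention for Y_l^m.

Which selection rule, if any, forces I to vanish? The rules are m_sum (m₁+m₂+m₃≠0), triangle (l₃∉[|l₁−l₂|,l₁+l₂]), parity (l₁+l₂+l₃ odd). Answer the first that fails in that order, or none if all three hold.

Σmᵢ = 2  ✗
l₃∈[|l₁−l₂|,l₁+l₂]=[0,6], have l₃=5
Σlᵢ = 11 ⇒ odd

m_sum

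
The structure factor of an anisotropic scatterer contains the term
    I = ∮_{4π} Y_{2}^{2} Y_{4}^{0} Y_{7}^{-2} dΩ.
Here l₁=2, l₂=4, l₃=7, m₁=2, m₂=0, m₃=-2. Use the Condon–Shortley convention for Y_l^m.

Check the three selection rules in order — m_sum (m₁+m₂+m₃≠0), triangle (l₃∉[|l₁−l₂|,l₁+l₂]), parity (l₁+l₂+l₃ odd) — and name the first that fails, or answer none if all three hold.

triangle

azimuthal sum: 2 + 0 − 2 = 0  ✓
2 ≤ 7 ≤ 6 (triangle on l)  ✗
L = 2 + 4 + 7 = 13 (odd)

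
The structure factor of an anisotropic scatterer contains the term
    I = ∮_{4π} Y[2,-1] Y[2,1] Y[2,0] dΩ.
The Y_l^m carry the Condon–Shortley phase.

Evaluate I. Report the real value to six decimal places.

-0.090112

Rules hold: Σm=0, L=6 even, 0≤2≤4.
N = 5·5·5 = 125
Δ = 2!·2!·2!/7! = 1/630
Racah Σ t=0..2: t=0:+1/8 t=1:−1/1 t=2:+1/8 = -3/4
⇒ 3j(2 2 2; 0 0 0)² = 2/35, sgn -1
Racah Σ t=1..2: t=1:−1/4 t=2:+1/2 = 1/4
⇒ 3j(2 2 2; -1 1 0)² = 1/70, sgn +1
4πI² = N·(3j₀)²·(3jₘ)² = 5/49
I = -1·√(0.102041/4π) = -0.09011188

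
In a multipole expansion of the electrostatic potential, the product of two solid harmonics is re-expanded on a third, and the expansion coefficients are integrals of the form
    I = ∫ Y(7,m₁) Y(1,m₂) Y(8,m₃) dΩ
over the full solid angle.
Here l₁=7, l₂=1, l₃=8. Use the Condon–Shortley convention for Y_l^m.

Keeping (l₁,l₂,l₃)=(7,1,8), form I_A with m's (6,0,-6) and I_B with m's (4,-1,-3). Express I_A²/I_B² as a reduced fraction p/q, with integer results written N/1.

14/5

Same 7,1,8: normalisation and zero-m 3j drop out of the ratio.
A: Δ: 0! 14! 2! / 17! → 1/2040; sum: t=0:+1/6227020800 = 1/6227020800; 3j²(7 1 8; 6 0 -6) = Δ·Π!·Σ² = 7/510  (sign +1)
B: Δ: 0! 14! 2! / 17! → 1/2040; sum: t=0:+1/479001600 = 1/479001600; 3j²(7 1 8; 4 -1 -3) = Δ·Π!·Σ² = 1/204  (sign -1)
I_A²/I_B² = (7/510)/(1/204) = 14/5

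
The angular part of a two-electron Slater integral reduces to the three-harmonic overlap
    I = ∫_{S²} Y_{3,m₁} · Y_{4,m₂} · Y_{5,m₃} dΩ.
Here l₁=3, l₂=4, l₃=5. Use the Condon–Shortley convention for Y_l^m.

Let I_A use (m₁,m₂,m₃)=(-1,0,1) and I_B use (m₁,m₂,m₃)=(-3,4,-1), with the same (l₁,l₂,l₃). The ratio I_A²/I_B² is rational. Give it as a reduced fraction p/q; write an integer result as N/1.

121/42

Shared (l₁,l₂,l₃)=(3,4,5): N and (l;000)² cancel in I_A²/I_B².
A: Δ = 2!·4!·6!/13! = 1/180180; Racah Σ t=0..2: t=0:+1/2304 t=1:−1/216 t=2:+1/384 = -11/6912; ⇒ 3j(3 4 5; -1 0 1)² = 11/1638, sgn -1
B: Δ = 2!·4!·6!/13! = 1/180180; Racah Σ t=2..2: t=2:+1/34560 = 1/34560; ⇒ 3j(3 4 5; -3 4 -1)² = 1/429, sgn +1
I_A²/I_B² = (11/1638)/(1/429) = 121/42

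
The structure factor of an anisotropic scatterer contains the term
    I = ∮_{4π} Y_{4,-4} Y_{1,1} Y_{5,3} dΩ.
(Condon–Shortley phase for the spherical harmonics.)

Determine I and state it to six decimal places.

Rules hold: Σm=0, L=10 even, 3≤5≤5.
N = 9·3·11 = 297
Δ = 0!·8!·2!/11! = 1/495
Racah Σ t=0..0: t=0:+1/576 = 1/576
⇒ 3j(4 1 5; 0 0 0)² = 5/99, sgn -1
Racah Σ t=0..0: t=0:+1/80640 = 1/80640
⇒ 3j(4 1 5; -4 1 3)² = 1/495, sgn +1
4πI² = N·(3j₀)²·(3jₘ)² = 1/33
I = -1·√(0.030303/4π) = -0.04910640

-0.049106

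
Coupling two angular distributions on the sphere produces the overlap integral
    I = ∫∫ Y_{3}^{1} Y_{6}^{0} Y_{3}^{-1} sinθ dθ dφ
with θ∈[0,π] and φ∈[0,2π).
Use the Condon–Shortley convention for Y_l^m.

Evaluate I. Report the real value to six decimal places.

m-sum 0 ✓  L=12 even ✓  3≤3≤9 ✓
Π(2lᵢ+1) = 7×13×7 = 637
triangle coeff Δ(3,6,3) = 1/12012
Σ_t [3,3]: t=3:−1/1296 = -1/1296
(3j)²=100/3003 [(3 6 3; 0 0 0)], sign=+1
Σ_t [2,2]: t=2:+1/2304 = 1/2304
(3j)²=75/4004 [(3 6 3; 1 0 -1)], sign=+1
⇒ 4πI² = 625/1573
I = (+1)√(625/1573/(4π)) = 0.17781595

0.177816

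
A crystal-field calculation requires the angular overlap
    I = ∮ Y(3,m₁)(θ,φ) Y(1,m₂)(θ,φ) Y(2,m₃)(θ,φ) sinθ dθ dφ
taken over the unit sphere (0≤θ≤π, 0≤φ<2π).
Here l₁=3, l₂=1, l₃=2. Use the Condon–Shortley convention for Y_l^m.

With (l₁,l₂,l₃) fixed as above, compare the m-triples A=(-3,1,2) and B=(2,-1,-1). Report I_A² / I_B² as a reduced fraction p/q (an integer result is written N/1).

Shared (l₁,l₂,l₃)=(3,1,2): N and (l;000)² cancel in I_A²/I_B².
A: Δ = 2!·4!·0!/7! = 1/105; Racah Σ t=2..2: t=2:+1/48 = 1/48; ⇒ 3j(3 1 2; -3 1 2)² = 1/7, sgn +1
B: Δ = 2!·4!·0!/7! = 1/105; Racah Σ t=0..0: t=0:+1/12 = 1/12; ⇒ 3j(3 1 2; 2 -1 -1)² = 2/21, sgn -1
I_A²/I_B² = (1/7)/(2/21) = 3/2

3/2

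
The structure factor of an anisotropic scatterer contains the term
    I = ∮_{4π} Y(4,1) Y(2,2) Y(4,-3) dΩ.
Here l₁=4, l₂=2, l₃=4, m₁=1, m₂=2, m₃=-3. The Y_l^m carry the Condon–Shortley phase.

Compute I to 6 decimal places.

0.159270

Rules hold: Σm=0, L=10 even, 2≤4≤6.
N = 9·5·9 = 405
Δ = 2!·6!·2!/11! = 1/13860
Racah Σ t=0..2: t=0:+1/192 t=1:−1/36 t=2:+1/192 = -5/288
⇒ 3j(4 2 4; 0 0 0)² = 20/693, sgn -1
Racah Σ t=2..2: t=2:+1/480 = 1/480
⇒ 3j(4 2 4; 1 2 -3)² = 3/110, sgn -1
4πI² = N·(3j₀)²·(3jₘ)² = 270/847
I = +1·√(0.318772/4π) = 0.15927046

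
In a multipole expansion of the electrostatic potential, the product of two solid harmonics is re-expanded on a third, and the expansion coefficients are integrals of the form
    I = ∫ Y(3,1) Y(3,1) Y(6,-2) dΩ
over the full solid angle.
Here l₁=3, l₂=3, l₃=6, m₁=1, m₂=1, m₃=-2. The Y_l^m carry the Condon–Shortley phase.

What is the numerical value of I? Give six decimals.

Checks pass: Σm=0; 12 even; l₃=6∈[0,6].
(2·3+1)(2·3+1)(2·6+1) = 637
Δ: 0! 6! 6! / 13! → 1/12012
sum: t=0:+1/1296 = 1/1296
3j²(3 3 6; 0 0 0) = Δ·Π!·Σ² = 100/3003  (sign +1)
sum: t=0:+1/2304 = 1/2304
3j²(3 3 6; 1 1 -2) = Δ·Π!·Σ² = 5/143  (sign +1)
combine: 4πI² = 637·100/3003·5/143 = 3500/4719
take √, sign +1: I = 0.24294284

0.242943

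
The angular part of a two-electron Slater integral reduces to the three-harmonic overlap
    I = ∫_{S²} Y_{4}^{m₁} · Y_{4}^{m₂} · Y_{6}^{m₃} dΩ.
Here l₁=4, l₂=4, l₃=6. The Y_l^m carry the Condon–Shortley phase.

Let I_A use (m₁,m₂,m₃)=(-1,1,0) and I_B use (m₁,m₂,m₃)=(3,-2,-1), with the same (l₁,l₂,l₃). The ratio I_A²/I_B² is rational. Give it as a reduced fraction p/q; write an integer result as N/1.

Same 4,4,6: normalisation and zero-m 3j drop out of the ratio.
A: Δ: 2! 6! 6! / 15! → 1/1261260; sum: t=0:+1/28800 t=1:−1/2304 t=2:+1/2592 = -7/518400; 3j²(4 4 6; -1 1 0) = Δ·Π!·Σ² = 1/25740  (sign -1)
B: Δ: 2! 6! 6! / 15! → 1/1261260; sum: t=0:+1/11520 t=1:−1/86400 = 13/172800; 3j²(4 4 6; 3 -2 -1) = Δ·Π!·Σ² = 13/660  (sign -1)
I_A²/I_B² = (1/25740)/(13/660) = 1/507

1/507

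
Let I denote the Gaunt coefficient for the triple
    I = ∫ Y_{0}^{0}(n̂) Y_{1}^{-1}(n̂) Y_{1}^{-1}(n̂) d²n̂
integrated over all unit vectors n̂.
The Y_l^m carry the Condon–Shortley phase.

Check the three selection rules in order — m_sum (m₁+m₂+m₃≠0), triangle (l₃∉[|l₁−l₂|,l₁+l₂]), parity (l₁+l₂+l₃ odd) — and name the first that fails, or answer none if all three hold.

m_sum

Σmᵢ = -2  ✗
l₃∈[|l₁−l₂|,l₁+l₂]=[1,1], have l₃=1
Σlᵢ = 2 ⇒ even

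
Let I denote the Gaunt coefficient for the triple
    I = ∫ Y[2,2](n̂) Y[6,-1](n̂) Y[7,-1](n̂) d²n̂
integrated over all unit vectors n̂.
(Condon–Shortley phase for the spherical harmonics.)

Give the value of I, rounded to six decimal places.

0.000000

L=15 odd ⇒ parity kills the (l;000) factor ⇒ I = 0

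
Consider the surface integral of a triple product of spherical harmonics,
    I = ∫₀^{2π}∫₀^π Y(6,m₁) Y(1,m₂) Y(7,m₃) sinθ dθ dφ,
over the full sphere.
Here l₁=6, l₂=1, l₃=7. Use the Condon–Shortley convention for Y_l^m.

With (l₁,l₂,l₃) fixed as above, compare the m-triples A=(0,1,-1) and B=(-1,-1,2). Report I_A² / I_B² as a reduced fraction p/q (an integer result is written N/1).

7/9

l's match ⇒ only the (l;m) 3-j factors differ between A and B.
A: triangle coeff Δ(6,1,7) = 1/1365; Σ_t [0,0]: t=0:+1/1036800 = 1/1036800; (3j)²=4/195 [(6 1 7; 0 1 -1)], sign=+1
B: triangle coeff Δ(6,1,7) = 1/1365; Σ_t [0,0]: t=0:+1/1209600 = 1/1209600; (3j)²=12/455 [(6 1 7; -1 -1 2)], sign=-1
I_A²/I_B² = (4/195)/(12/455) = 7/9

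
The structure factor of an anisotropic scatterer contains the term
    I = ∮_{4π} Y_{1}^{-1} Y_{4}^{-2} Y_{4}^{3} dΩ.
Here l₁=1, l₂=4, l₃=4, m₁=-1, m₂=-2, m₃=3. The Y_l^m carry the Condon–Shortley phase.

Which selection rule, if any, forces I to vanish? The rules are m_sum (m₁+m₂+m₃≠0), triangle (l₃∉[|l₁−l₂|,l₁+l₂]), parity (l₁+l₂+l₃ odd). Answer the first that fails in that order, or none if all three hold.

m₁+m₂+m₃ = -1 − 2 + 3 = 0  ✓
triangle: |1−4|=3 ≤ l₃=4 ≤ 1+4=5  ✓
parity: l₁+l₂+l₃ = 9 is odd  ✗

parity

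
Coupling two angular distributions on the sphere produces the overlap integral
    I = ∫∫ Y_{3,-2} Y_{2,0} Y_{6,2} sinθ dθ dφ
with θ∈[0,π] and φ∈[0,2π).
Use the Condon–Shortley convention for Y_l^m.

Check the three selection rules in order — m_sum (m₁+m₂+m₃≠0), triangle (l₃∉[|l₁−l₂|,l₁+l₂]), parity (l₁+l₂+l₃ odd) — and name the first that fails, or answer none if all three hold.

azimuthal sum: -2 + 0 + 2 = 0  ✓
1 ≤ 6 ≤ 5 (triangle on l)  ✗
L = 3 + 2 + 6 = 11 (odd)

triangle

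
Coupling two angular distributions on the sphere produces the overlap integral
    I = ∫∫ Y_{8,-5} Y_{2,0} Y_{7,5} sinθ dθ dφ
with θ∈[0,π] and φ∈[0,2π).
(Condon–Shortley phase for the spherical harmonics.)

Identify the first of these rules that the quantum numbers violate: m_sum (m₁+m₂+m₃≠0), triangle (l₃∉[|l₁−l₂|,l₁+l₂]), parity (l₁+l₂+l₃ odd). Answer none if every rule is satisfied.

m₁+m₂+m₃ = -5 + 0 + 5 = 0  ✓
triangle: |8−2|=6 ≤ l₃=7 ≤ 8+2=10  ✓
parity: l₁+l₂+l₃ = 17 is odd  ✗

parity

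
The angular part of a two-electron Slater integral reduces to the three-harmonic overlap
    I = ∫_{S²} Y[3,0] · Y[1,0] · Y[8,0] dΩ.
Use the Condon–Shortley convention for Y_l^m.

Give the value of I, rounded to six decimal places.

l₃=8 ∉ [2,4] — triangle fails ⇒ I = 0

0.000000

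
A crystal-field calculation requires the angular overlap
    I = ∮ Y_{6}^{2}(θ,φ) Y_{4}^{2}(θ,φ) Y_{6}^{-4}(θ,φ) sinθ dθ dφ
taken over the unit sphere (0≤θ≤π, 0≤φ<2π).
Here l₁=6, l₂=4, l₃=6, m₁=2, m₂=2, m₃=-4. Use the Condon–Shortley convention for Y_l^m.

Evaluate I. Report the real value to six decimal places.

m-sum 0 ✓  L=16 even ✓  2≤6≤10 ✓
Π(2lᵢ+1) = 13×9×13 = 1521
triangle coeff Δ(6,4,6) = 1/15315300
Σ_t [0,4]: t=0:+1/829440 t=1:−1/25920 t=2:+1/9216 t=3:−1/25920 t=4:+1/829440 = 7/207360
(3j)²=28/2431 [(6 4 6; 0 0 0)], sign=+1
Σ_t [2,4]: t=2:+1/138240 t=3:−1/181440 t=4:+1/3870720 = 23/11612160
(3j)²=529/204204 [(6 4 6; 2 2 -4)], sign=+1
⇒ 4πI² = 1587/34969
I = (+1)√(1587/34969/(4π)) = 0.06009550

0.060095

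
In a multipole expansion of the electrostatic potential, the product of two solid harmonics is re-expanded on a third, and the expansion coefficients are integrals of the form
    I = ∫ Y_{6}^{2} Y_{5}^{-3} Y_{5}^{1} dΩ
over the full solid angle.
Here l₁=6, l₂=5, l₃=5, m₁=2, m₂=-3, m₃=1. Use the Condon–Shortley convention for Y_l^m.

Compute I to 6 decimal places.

Rules hold: Σm=0, L=16 even, 1≤5≤11.
N = 13·11·11 = 1573
Δ = 6!·6!·4!/17! = 1/28588560
Racah Σ t=1..5: t=1:−1/345600 t=2:+1/13824 t=3:−1/5184 t=4:+1/13824 t=5:−1/345600 = -7/129600
⇒ 3j(6 5 5; 0 0 0)² = 80/7293, sgn +1
Racah Σ t=0..2: t=0:+1/138240 t=1:−1/25920 t=2:+1/55296 = -11/829440
⇒ 3j(6 5 5; 2 -3 1)² = 11/1326, sgn -1
4πI² = N·(3j₀)²·(3jₘ)² = 4840/33813
I = -1·√(0.14314/4π) = -0.10672739

-0.106727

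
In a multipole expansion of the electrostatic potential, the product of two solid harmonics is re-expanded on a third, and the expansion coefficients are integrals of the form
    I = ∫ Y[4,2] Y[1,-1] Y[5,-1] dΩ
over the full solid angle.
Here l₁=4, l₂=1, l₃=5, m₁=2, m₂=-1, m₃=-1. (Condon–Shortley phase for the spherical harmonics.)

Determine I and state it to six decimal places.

Rules hold: Σm=0, L=10 even, 3≤5≤5.
N = 9·3·11 = 297
Δ = 0!·8!·2!/11! = 1/495
Racah Σ t=0..0: t=0:+1/576 = 1/576
⇒ 3j(4 1 5; 0 0 0)² = 5/99, sgn -1
Racah Σ t=0..0: t=0:+1/2880 = 1/2880
⇒ 3j(4 1 5; 2 -1 -1)² = 2/165, sgn +1
4πI² = N·(3j₀)²·(3jₘ)² = 2/11
I = -1·√(0.181818/4π) = -0.12028562

-0.120286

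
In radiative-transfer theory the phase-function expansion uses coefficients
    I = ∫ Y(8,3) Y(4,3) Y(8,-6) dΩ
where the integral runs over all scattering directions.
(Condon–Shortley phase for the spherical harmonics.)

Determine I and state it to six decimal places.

-0.157235

m-sum 0 ✓  L=20 even ✓  4≤8≤12 ✓
Π(2lᵢ+1) = 17×9×17 = 2601
triangle coeff Δ(8,4,8) = 1/185175900
Σ_t [0,4]: t=0:+1/557383680 t=1:−1/21772800 t=2:+1/8294400 t=3:−1/21772800 t=4:+1/557383680 = 1/30965760
(3j)²=36/4199 [(8 4 8; 0 0 0)], sign=+1
Σ_t [3,4]: t=3:−1/1045094400 t=4:+1/5748019200 = -1/1277337600
(3j)²=9/646 [(8 4 8; 3 3 -6)], sign=-1
⇒ 4πI² = 1458/4693
I = (-1)√(1458/4693/(4π)) = -0.15723476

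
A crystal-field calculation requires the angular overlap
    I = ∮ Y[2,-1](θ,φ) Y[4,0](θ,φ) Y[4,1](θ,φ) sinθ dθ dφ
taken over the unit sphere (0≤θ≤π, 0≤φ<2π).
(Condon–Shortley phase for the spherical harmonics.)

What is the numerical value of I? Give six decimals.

-0.044869

Checks pass: Σm=0; 10 even; l₃=4∈[2,6].
(2·2+1)(2·4+1)(2·4+1) = 405
Δ: 2! 2! 6! / 11! → 1/13860
sum: t=0:+1/192 t=1:−1/36 t=2:+1/192 = -5/288
3j²(2 4 4; 0 0 0) = Δ·Π!·Σ² = 20/693  (sign -1)
sum: t=1:−1/72 t=2:+1/96 = -1/288
3j²(2 4 4; -1 0 1) = Δ·Π!·Σ² = 1/462  (sign +1)
combine: 4πI² = 405·20/693·1/462 = 150/5929
take √, sign -1: I = -0.04486937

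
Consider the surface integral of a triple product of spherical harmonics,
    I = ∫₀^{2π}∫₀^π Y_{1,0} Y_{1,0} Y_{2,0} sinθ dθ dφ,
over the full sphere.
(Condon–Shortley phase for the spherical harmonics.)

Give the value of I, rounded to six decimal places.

m-sum 0 ✓  L=4 even ✓  0≤2≤2 ✓
Π(2lᵢ+1) = 3×3×5 = 45
triangle coeff Δ(1,1,2) = 1/30
Σ_t [0,0]: t=0:+1/1 = 1/1
(3j)²=2/15 [(1 1 2; 0 0 0)], sign=+1
(m-triple is (0,0,0) — same symbol as above.)
⇒ 4πI² = 4/5
I = (+1)√(4/5/(4π)) = 0.25231325

0.252313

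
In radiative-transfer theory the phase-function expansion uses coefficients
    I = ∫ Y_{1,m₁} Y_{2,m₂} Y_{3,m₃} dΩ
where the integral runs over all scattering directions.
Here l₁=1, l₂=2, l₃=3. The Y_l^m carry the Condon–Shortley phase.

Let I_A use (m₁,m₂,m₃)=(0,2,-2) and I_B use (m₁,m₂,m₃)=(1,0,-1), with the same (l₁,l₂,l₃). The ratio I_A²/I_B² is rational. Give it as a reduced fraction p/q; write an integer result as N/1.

Shared (l₁,l₂,l₃)=(1,2,3): N and (l;000)² cancel in I_A²/I_B².
A: Δ = 0!·2!·4!/7! = 1/105; Racah Σ t=0..0: t=0:+1/24 = 1/24; ⇒ 3j(1 2 3; 0 2 -2)² = 1/21, sgn -1
B: Δ = 0!·2!·4!/7! = 1/105; Racah Σ t=0..0: t=0:+1/8 = 1/8; ⇒ 3j(1 2 3; 1 0 -1)² = 2/35, sgn +1
I_A²/I_B² = (1/21)/(2/35) = 5/6

5/6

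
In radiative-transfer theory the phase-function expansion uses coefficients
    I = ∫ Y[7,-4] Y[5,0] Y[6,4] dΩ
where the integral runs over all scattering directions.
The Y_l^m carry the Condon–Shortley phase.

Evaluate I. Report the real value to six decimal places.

-0.129992

Rules hold: Σm=0, L=18 even, 2≤6≤12.
N = 15·11·13 = 2145
Δ = 6!·8!·4!/19! = 1/174594420
Racah Σ t=1..5: t=1:−1/4147200 t=2:+1/207360 t=3:−1/82944 t=4:+1/207360 t=5:−1/4147200 = -1/345600
⇒ 3j(7 5 6; 0 0 0)² = 420/46189, sgn -1
Racah Σ t=3..5: t=3:−1/5806080 t=4:+1/1451520 t=5:−1/4147200 = 1/3628800
⇒ 3j(7 5 6; -4 0 4)² = 320/29393, sgn +1
4πI² = N·(3j₀)²·(3jₘ)² = 288000/1356277
I = -1·√(0.212346/4π) = -0.12999215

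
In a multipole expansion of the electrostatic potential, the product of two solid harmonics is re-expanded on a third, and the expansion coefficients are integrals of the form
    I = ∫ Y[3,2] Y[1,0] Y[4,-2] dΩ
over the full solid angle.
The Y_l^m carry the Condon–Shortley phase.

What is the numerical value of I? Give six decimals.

0.213244

Checks pass: Σm=0; 8 even; l₃=4∈[2,4].
(2·3+1)(2·1+1)(2·4+1) = 189
Δ: 0! 6! 2! / 9! → 1/252
sum: t=0:+1/36 = 1/36
3j²(3 1 4; 0 0 0) = Δ·Π!·Σ² = 4/63  (sign +1)
sum: t=0:+1/120 = 1/120
3j²(3 1 4; 2 0 -2) = Δ·Π!·Σ² = 1/21  (sign +1)
combine: 4πI² = 189·4/63·1/21 = 4/7
take √, sign +1: I = 0.21324362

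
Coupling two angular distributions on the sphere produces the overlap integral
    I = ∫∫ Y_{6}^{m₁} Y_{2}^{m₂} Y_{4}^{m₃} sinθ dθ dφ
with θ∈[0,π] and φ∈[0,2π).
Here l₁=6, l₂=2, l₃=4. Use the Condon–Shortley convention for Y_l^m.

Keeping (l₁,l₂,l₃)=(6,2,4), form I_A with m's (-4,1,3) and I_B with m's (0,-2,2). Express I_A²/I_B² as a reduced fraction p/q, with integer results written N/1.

16/1

Shared (l₁,l₂,l₃)=(6,2,4): N and (l;000)² cancel in I_A²/I_B².
A: Δ = 4!·8!·0!/13! = 1/6435; Racah Σ t=3..3: t=3:−1/30240 = -1/30240; ⇒ 3j(6 2 4; -4 1 3)² = 16/429, sgn +1
B: Δ = 4!·8!·0!/13! = 1/6435; Racah Σ t=0..0: t=0:+1/34560 = 1/34560; ⇒ 3j(6 2 4; 0 -2 2)² = 1/429, sgn +1
I_A²/I_B² = (16/429)/(1/429) = 16/1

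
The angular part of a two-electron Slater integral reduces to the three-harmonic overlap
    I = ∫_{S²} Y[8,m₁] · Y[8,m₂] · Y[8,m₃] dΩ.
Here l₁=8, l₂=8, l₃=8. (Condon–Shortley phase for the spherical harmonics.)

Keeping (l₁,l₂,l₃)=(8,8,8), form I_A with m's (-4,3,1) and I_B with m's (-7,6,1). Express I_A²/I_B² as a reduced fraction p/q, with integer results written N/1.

Same 8,8,8: normalisation and zero-m 3j drop out of the ratio.
A: Δ: 8! 8! 8! / 25! → 1/236637794250; sum: t=4:+1/117050572800 t=5:−1/5225472000 t=6:+1/1492992000 t=7:−1/2090188800 t=8:+1/16721510400 = 1/14631321600; 3j²(8 8 8; -4 3 1) = Δ·Π!·Σ² = 192/96577  (sign -1)
B: Δ: 8! 8! 8! / 25! → 1/236637794250; sum: t=7:−1/1024192512000 t=8:+1/292626432000 = 1/409677004800; 3j²(8 8 8; -7 6 1) = Δ·Π!·Σ² = 78/7429  (sign -1)
I_A²/I_B² = (192/96577)/(78/7429) = 32/169

32/169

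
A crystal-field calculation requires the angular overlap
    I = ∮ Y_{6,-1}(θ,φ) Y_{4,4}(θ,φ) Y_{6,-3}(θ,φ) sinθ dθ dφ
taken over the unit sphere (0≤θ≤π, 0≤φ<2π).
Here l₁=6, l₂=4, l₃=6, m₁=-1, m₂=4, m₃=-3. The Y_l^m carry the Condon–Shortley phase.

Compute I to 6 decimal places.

Checks pass: Σm=0; 16 even; l₃=6∈[2,10].
(2·6+1)(2·4+1)(2·6+1) = 1521
Δ: 4! 8! 4! / 17! → 1/15315300
sum: t=0:+1/829440 t=1:−1/25920 t=2:+1/9216 t=3:−1/25920 t=4:+1/829440 = 7/207360
3j²(6 4 6; 0 0 0) = Δ·Π!·Σ² = 28/2431  (sign +1)
sum: t=4:+1/414720 = 1/414720
3j²(6 4 6; -1 4 -3) = Δ·Π!·Σ² = 49/2431  (sign -1)
combine: 4πI² = 1521·28/2431·49/2431 = 12348/34969
take √, sign -1: I = -0.16763001

-0.167630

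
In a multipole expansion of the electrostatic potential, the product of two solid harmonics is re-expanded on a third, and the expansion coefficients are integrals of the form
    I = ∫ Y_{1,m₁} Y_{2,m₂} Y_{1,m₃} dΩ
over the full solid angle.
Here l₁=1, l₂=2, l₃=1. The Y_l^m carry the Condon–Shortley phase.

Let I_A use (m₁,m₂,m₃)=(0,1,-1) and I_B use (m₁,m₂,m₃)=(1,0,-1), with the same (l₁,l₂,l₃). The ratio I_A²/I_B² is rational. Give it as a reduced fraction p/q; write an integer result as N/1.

3/1

l's match ⇒ only the (l;m) 3-j factors differ between A and B.
A: triangle coeff Δ(1,2,1) = 1/30; Σ_t [1,1]: t=1:−1/2 = -1/2; (3j)²=1/10 [(1 2 1; 0 1 -1)], sign=-1
B: triangle coeff Δ(1,2,1) = 1/30; Σ_t [0,0]: t=0:+1/4 = 1/4; (3j)²=1/30 [(1 2 1; 1 0 -1)], sign=+1
I_A²/I_B² = (1/10)/(1/30) = 3/1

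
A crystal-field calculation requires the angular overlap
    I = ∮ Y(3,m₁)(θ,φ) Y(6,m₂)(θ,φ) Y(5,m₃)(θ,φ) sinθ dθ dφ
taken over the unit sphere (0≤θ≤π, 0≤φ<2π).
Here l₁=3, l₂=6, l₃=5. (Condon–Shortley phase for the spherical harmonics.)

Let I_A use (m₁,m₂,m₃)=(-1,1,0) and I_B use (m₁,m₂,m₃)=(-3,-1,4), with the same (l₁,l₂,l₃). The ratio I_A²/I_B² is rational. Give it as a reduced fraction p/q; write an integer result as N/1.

7/6

Shared (l₁,l₂,l₃)=(3,6,5): N and (l;000)² cancel in I_A²/I_B².
A: Δ = 4!·2!·8!/15! = 1/675675; Racah Σ t=2..4: t=2:+1/5760 t=3:−1/3456 t=4:+1/34560 = -1/11520; ⇒ 3j(3 6 5; -1 1 0)² = 2/429, sgn +1
B: Δ = 4!·2!·8!/15! = 1/675675; Racah Σ t=4..4: t=4:+1/241920 = 1/241920; ⇒ 3j(3 6 5; -3 -1 4)² = 4/1001, sgn -1
I_A²/I_B² = (2/429)/(4/1001) = 7/6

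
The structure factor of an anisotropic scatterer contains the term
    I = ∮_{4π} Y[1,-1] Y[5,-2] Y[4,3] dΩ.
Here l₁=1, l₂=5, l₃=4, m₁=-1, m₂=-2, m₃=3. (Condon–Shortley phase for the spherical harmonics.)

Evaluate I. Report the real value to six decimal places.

0.085055

Checks pass: Σm=0; 10 even; l₃=4∈[4,6].
(2·1+1)(2·5+1)(2·4+1) = 297
Δ: 2! 0! 8! / 11! → 1/495
sum: t=1:−1/576 = -1/576
3j²(1 5 4; 0 0 0) = Δ·Π!·Σ² = 5/99  (sign -1)
sum: t=2:+1/10080 = 1/10080
3j²(1 5 4; -1 -2 3) = Δ·Π!·Σ² = 1/165  (sign -1)
combine: 4πI² = 297·5/99·1/165 = 1/11
take √, sign +1: I = 0.08505478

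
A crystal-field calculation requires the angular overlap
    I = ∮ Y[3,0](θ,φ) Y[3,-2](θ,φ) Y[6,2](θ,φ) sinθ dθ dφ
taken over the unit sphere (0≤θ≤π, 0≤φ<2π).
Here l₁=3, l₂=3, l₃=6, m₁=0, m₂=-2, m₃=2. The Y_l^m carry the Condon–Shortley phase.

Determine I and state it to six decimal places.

0.177420

Checks pass: Σm=0; 12 even; l₃=6∈[0,6].
(2·3+1)(2·3+1)(2·6+1) = 637
Δ: 0! 6! 6! / 13! → 1/12012
sum: t=0:+1/1296 = 1/1296
3j²(3 3 6; 0 0 0) = Δ·Π!·Σ² = 100/3003  (sign +1)
sum: t=0:+1/4320 = 1/4320
3j²(3 3 6; 0 -2 2) = Δ·Π!·Σ² = 8/429  (sign +1)
combine: 4πI² = 637·100/3003·8/429 = 5600/14157
take √, sign +1: I = 0.17742036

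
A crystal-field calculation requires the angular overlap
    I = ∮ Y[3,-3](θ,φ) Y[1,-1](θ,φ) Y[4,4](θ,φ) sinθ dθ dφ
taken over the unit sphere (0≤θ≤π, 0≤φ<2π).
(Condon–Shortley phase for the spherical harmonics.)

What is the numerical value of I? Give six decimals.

m-sum 0 ✓  L=8 even ✓  2≤4≤4 ✓
Π(2lᵢ+1) = 7×3×9 = 189
triangle coeff Δ(3,1,4) = 1/252
Σ_t [0,0]: t=0:+1/36 = 1/36
(3j)²=4/63 [(3 1 4; 0 0 0)], sign=+1
Σ_t [0,0]: t=0:+1/1440 = 1/1440
(3j)²=1/9 [(3 1 4; -3 -1 4)], sign=+1
⇒ 4πI² = 4/3
I = (+1)√(4/3/(4π)) = 0.32573501

0.325735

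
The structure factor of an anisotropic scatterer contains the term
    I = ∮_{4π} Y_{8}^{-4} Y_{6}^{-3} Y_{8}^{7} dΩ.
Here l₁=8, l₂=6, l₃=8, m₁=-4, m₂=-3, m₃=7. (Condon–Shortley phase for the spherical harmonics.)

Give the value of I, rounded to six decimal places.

-0.122989

Rules hold: Σm=0, L=22 even, 2≤8≤14.
N = 17·13·17 = 3757
Δ = 6!·10!·6!/23! = 1/13742520792
Racah Σ t=0..6: t=0:+1/41803776000 t=1:−1/435456000 t=2:+1/39813120 t=3:−1/18662400 t=4:+1/39813120 t=5:−1/435456000 t=6:+1/41803776000 = -11/1393459200
⇒ 3j(8 6 8; 0 0 0)² = 600/96577, sgn -1
Racah Σ t=2..3: t=2:+1/20901888000 t=3:−1/9405849600 = -11/188116992000
⇒ 3j(8 6 8; -4 -3 7)² = 121/14858, sgn +1
4πI² = N·(3j₀)²·(3jₘ)² = 36300/190969
I = -1·√(0.190083/4π) = -0.12298919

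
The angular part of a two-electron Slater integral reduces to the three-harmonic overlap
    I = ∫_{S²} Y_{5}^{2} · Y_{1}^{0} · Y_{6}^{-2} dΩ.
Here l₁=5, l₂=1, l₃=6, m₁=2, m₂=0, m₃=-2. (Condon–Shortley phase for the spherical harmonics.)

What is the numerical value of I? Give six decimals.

0.231133

Rules hold: Σm=0, L=12 even, 4≤6≤6.
N = 11·3·13 = 429
Δ = 0!·10!·2!/13! = 1/858
Racah Σ t=0..0: t=0:+1/14400 = 1/14400
⇒ 3j(5 1 6; 0 0 0)² = 6/143, sgn +1
Racah Σ t=0..0: t=0:+1/30240 = 1/30240
⇒ 3j(5 1 6; 2 0 -2)² = 16/429, sgn +1
4πI² = N·(3j₀)²·(3jₘ)² = 96/143
I = +1·√(0.671329/4π) = 0.23113338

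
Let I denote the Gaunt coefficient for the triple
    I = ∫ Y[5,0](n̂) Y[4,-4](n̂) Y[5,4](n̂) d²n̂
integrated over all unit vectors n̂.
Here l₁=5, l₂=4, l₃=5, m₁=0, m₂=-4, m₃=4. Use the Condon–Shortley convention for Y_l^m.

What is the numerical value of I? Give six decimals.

Checks pass: Σm=0; 14 even; l₃=5∈[1,9].
(2·5+1)(2·4+1)(2·5+1) = 1089
Δ: 4! 6! 4! / 15! → 1/3153150
sum: t=0:+1/69120 t=1:−1/1728 t=2:+1/576 t=3:−1/1728 t=4:+1/69120 = 7/11520
3j²(5 4 5; 0 0 0) = Δ·Π!·Σ² = 2/143  (sign -1)
sum: t=0:+1/69120 = 1/69120
3j²(5 4 5; 0 -4 4) = Δ·Π!·Σ² = 2/143  (sign -1)
combine: 4πI² = 1089·2/143·2/143 = 36/169
take √, sign +1: I = 0.13019760

0.130198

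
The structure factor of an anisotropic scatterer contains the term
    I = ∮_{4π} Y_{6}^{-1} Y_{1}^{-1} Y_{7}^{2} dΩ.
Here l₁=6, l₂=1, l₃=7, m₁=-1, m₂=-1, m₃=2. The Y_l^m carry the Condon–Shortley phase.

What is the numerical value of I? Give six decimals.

0.209937

Rules hold: Σm=0, L=14 even, 5≤7≤7.
N = 13·3·15 = 585
Δ = 0!·12!·2!/15! = 1/1365
Racah Σ t=0..0: t=0:+1/518400 = 1/518400
⇒ 3j(6 1 7; 0 0 0)² = 7/195, sgn -1
Racah Σ t=0..0: t=0:+1/1209600 = 1/1209600
⇒ 3j(6 1 7; -1 -1 2)² = 12/455, sgn -1
4πI² = N·(3j₀)²·(3jₘ)² = 36/65
I = +1·√(0.553846/4π) = 0.20993732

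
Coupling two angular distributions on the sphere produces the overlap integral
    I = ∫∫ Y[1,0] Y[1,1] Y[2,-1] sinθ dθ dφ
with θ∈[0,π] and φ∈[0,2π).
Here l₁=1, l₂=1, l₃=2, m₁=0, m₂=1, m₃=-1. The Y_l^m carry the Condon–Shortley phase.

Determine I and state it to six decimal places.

-0.218510

Checks pass: Σm=0; 4 even; l₃=2∈[0,2].
(2·1+1)(2·1+1)(2·2+1) = 45
Δ: 0! 2! 2! / 5! → 1/30
sum: t=0:+1/1 = 1/1
3j²(1 1 2; 0 0 0) = Δ·Π!·Σ² = 2/15  (sign +1)
sum: t=0:+1/2 = 1/2
3j²(1 1 2; 0 1 -1) = Δ·Π!·Σ² = 1/10  (sign -1)
combine: 4πI² = 45·2/15·1/10 = 3/5
take √, sign -1: I = -0.21850969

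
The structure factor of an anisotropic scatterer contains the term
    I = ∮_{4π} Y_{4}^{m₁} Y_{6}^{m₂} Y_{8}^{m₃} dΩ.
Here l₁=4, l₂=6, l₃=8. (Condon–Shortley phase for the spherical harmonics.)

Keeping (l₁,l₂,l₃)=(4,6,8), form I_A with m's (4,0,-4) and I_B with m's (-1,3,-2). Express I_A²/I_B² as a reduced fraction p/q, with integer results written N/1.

Same 4,6,8: normalisation and zero-m 3j drop out of the ratio.
A: Δ: 2! 6! 10! / 19! → 1/23279256; sum: t=0:+1/24883200 = 1/24883200; 3j²(4 6 8; 4 0 -4) = Δ·Π!·Σ² = 70/4199  (sign +1)
B: Δ: 2! 6! 10! / 19! → 1/23279256; sum: t=0:+1/87091200 t=1:−1/3870720 t=2:+1/2177280 = 37/174182400; 3j²(4 6 8; -1 3 -2) = Δ·Π!·Σ² = 20535/2586584  (sign +1)
I_A²/I_B² = (70/4199)/(20535/2586584) = 8624/4107

8624/4107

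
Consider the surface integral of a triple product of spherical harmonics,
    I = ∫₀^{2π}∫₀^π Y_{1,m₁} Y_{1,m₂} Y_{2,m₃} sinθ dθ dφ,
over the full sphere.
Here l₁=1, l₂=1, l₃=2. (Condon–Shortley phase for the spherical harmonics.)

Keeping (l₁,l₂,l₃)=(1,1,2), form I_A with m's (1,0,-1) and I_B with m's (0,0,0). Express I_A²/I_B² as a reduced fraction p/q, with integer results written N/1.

Shared (l₁,l₂,l₃)=(1,1,2): N and (l;000)² cancel in I_A²/I_B².
A: Δ = 0!·2!·2!/5! = 1/30; Racah Σ t=0..0: t=0:+1/2 = 1/2; ⇒ 3j(1 1 2; 1 0 -1)² = 1/10, sgn -1
B: Δ = 0!·2!·2!/5! = 1/30; Racah Σ t=0..0: t=0:+1/1 = 1/1; ⇒ 3j(1 1 2; 0 0 0)² = 2/15, sgn +1
I_A²/I_B² = (1/10)/(2/15) = 3/4

3/4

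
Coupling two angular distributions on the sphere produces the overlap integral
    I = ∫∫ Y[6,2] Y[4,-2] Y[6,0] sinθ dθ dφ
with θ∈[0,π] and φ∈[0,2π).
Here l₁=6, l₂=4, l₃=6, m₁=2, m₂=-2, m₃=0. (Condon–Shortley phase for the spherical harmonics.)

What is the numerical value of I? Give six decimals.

-0.107540

m-sum 0 ✓  L=16 even ✓  2≤6≤10 ✓
Π(2lᵢ+1) = 13×9×13 = 1521
triangle coeff Δ(6,4,6) = 1/15315300
Σ_t [0,4]: t=0:+1/829440 t=1:−1/25920 t=2:+1/9216 t=3:−1/25920 t=4:+1/829440 = 7/207360
(3j)²=28/2431 [(6 4 6; 0 0 0)], sign=+1
Σ_t [0,2]: t=0:+1/55296 t=1:−1/25920 t=2:+1/138240 = -11/829440
(3j)²=11/1326 [(6 4 6; 2 -2 0)], sign=-1
⇒ 4πI² = 42/289
I = (-1)√(42/289/(4π)) = -0.10754019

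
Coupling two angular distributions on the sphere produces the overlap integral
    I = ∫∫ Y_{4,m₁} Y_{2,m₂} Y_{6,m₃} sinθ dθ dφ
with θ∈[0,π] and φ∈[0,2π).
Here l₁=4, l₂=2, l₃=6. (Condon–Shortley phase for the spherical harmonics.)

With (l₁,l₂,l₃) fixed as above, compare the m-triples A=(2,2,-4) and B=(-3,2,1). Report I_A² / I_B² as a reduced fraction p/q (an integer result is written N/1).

42/1

l's match ⇒ only the (l;m) 3-j factors differ between A and B.
A: triangle coeff Δ(4,2,6) = 1/6435; Σ_t [0,0]: t=0:+1/34560 = 1/34560; (3j)²=14/429 [(4 2 6; 2 2 -4)], sign=+1
B: triangle coeff Δ(4,2,6) = 1/6435; Σ_t [0,0]: t=0:+1/120960 = 1/120960; (3j)²=1/1287 [(4 2 6; -3 2 1)], sign=-1
I_A²/I_B² = (14/429)/(1/1287) = 42/1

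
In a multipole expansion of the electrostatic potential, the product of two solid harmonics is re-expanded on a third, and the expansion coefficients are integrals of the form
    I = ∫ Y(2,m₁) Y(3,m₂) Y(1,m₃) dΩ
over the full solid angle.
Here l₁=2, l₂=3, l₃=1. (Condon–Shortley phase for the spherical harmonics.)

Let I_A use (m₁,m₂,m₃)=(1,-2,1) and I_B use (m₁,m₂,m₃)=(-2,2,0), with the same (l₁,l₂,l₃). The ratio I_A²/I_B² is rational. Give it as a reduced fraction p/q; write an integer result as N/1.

2/1

Shared (l₁,l₂,l₃)=(2,3,1): N and (l;000)² cancel in I_A²/I_B².
A: Δ = 4!·0!·2!/7! = 1/105; Racah Σ t=1..1: t=1:−1/12 = -1/12; ⇒ 3j(2 3 1; 1 -2 1)² = 2/21, sgn -1
B: Δ = 4!·0!·2!/7! = 1/105; Racah Σ t=4..4: t=4:+1/24 = 1/24; ⇒ 3j(2 3 1; -2 2 0)² = 1/21, sgn -1
I_A²/I_B² = (2/21)/(1/21) = 2/1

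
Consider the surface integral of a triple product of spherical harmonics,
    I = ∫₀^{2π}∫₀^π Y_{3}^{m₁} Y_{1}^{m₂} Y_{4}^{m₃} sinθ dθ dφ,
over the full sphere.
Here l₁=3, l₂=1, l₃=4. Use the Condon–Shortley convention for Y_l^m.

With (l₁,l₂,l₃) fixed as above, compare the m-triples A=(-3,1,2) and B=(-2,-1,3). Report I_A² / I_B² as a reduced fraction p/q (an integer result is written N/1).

l's match ⇒ only the (l;m) 3-j factors differ between A and B.
A: triangle coeff Δ(3,1,4) = 1/252; Σ_t [0,0]: t=0:+1/1440 = 1/1440; (3j)²=1/252 [(3 1 4; -3 1 2)], sign=+1
B: triangle coeff Δ(3,1,4) = 1/252; Σ_t [0,0]: t=0:+1/240 = 1/240; (3j)²=1/12 [(3 1 4; -2 -1 3)], sign=-1
I_A²/I_B² = (1/252)/(1/12) = 1/21

1/21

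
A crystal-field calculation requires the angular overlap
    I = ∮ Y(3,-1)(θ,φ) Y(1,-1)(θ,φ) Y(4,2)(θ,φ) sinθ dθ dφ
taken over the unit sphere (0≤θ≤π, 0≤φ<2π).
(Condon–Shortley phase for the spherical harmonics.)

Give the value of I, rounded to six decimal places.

0.238414

Checks pass: Σm=0; 8 even; l₃=4∈[2,4].
(2·3+1)(2·1+1)(2·4+1) = 189
Δ: 0! 6! 2! / 9! → 1/252
sum: t=0:+1/36 = 1/36
3j²(3 1 4; 0 0 0) = Δ·Π!·Σ² = 4/63  (sign +1)
sum: t=0:+1/96 = 1/96
3j²(3 1 4; -1 -1 2) = Δ·Π!·Σ² = 5/84  (sign +1)
combine: 4πI² = 189·4/63·5/84 = 5/7
take √, sign +1: I = 0.23841361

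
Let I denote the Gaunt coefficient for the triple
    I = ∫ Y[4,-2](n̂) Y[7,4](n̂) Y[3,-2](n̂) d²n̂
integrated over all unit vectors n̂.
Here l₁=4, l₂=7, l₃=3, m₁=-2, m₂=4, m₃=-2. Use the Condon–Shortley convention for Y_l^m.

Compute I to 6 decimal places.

0.250850

Checks pass: Σm=0; 14 even; l₃=3∈[3,11].
(2·4+1)(2·7+1)(2·3+1) = 945
Δ: 8! 0! 6! / 15! → 1/45045
sum: t=4:+1/20736 = 1/20736
3j²(4 7 3; 0 0 0) = Δ·Π!·Σ² = 35/1287  (sign -1)
sum: t=6:+1/172800 = 1/172800
3j²(4 7 3; -2 4 -2) = Δ·Π!·Σ² = 2/65  (sign -1)
combine: 4πI² = 945·35/1287·2/65 = 1470/1859
take √, sign +1: I = 0.25084996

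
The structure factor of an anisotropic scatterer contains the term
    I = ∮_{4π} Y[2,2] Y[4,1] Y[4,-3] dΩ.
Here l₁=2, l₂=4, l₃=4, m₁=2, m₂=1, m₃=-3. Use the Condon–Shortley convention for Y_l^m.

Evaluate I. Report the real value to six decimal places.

Rules hold: Σm=0, L=10 even, 2≤4≤6.
N = 5·9·9 = 405
Δ = 2!·2!·6!/11! = 1/13860
Racah Σ t=0..2: t=0:+1/192 t=1:−1/36 t=2:+1/192 = -5/288
⇒ 3j(2 4 4; 0 0 0)² = 20/693, sgn -1
Racah Σ t=0..0: t=0:+1/480 = 1/480
⇒ 3j(2 4 4; 2 1 -3)² = 3/110, sgn -1
4πI² = N·(3j₀)²·(3jₘ)² = 270/847
I = +1·√(0.318772/4π) = 0.15927046

0.159270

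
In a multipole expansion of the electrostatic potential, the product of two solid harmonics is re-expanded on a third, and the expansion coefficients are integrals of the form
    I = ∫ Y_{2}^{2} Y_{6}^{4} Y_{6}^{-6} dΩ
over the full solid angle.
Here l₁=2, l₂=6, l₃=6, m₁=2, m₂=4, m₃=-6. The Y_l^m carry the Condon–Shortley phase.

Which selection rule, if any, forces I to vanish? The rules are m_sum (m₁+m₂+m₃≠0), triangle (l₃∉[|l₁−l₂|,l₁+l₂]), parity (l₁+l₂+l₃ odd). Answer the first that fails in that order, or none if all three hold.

none

azimuthal sum: 2 + 4 − 6 = 0  ✓
4 ≤ 6 ≤ 8 (triangle on l)  ✓
L = 2 + 6 + 6 = 14 (even)  ✓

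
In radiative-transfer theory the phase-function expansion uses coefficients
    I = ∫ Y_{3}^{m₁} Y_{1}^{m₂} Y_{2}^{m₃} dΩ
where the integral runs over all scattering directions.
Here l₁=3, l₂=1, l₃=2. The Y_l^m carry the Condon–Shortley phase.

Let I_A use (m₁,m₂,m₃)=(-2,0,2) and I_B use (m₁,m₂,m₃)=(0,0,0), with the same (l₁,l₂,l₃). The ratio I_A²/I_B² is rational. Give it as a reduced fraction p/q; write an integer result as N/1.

Shared (l₁,l₂,l₃)=(3,1,2): N and (l;000)² cancel in I_A²/I_B².
A: Δ = 2!·4!·0!/7! = 1/105; Racah Σ t=1..1: t=1:−1/24 = -1/24; ⇒ 3j(3 1 2; -2 0 2)² = 1/21, sgn -1
B: Δ = 2!·4!·0!/7! = 1/105; Racah Σ t=1..1: t=1:−1/4 = -1/4; ⇒ 3j(3 1 2; 0 0 0)² = 3/35, sgn -1
I_A²/I_B² = (1/21)/(3/35) = 5/9

5/9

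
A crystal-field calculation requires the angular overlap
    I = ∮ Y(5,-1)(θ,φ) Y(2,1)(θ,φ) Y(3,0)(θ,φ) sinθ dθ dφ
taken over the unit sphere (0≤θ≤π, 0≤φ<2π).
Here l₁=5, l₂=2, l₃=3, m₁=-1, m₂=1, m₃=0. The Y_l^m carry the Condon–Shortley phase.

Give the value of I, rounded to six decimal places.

-0.214318

Rules hold: Σm=0, L=10 even, 3≤3≤7.
N = 11·5·7 = 385
Δ = 4!·6!·0!/11! = 1/2310
Racah Σ t=2..2: t=2:+1/144 = 1/144
⇒ 3j(5 2 3; 0 0 0)² = 10/231, sgn -1
Racah Σ t=3..3: t=3:−1/216 = -1/216
⇒ 3j(5 2 3; -1 1 0)² = 8/231, sgn +1
4πI² = N·(3j₀)²·(3jₘ)² = 400/693
I = -1·√(0.577201/4π) = -0.21431790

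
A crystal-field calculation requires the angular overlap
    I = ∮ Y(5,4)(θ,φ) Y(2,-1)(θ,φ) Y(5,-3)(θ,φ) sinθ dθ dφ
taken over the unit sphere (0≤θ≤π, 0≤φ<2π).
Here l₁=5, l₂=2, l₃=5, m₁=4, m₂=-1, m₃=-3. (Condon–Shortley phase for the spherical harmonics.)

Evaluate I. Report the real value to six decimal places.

m-sum 0 ✓  L=12 even ✓  3≤5≤7 ✓
Π(2lᵢ+1) = 11×5×11 = 605
triangle coeff Δ(5,2,5) = 1/38610
Σ_t [0,2]: t=0:+1/2880 t=1:−1/576 t=2:+1/2880 = -1/960
(3j)²=10/429 [(5 2 5; 0 0 0)], sign=+1
Σ_t [0,1]: t=0:+1/10080 t=1:−1/80640 = 1/11520
(3j)²=49/1430 [(5 2 5; 4 -1 -3)], sign=+1
⇒ 4πI² = 245/507
I = (+1)√(245/507/(4π)) = 0.19609844

0.196098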